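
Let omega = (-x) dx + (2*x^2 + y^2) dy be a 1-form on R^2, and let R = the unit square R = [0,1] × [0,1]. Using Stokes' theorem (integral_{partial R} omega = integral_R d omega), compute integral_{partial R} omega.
integral_(partial R) omega = 2

Stokes: integral_partial_R omega = integral_R d omega with d omega = (∂Q/∂x - ∂P/∂y) dx ∧ dy.
  ∂Q/∂x = 4*x
  ∂P/∂y = 0
  integrand = ∂Q/∂x - ∂P/∂y = 4*x.
Integrating over R: integral_0^1 integral_0^1 (4*x) dx dy = 2.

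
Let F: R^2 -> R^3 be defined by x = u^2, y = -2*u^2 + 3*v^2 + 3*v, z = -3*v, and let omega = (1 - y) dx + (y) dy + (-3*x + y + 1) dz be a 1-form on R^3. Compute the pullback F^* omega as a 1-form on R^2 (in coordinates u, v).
F^* omega = (2*u*(6*u^2 - 9*v^2 - 9*v + 1)) du + (-12*u^2*v + 9*u^2 + 18*v^3 + 18*v^2 - 3) dv

Using F^*(f dg) = (f ∘ F) d(g ∘ F), substitute each coordinate x_i by F_i(u, v) in f_i, and replace dx_i by d F_i = (∂F_i/∂u) du + (∂F_i/∂v) dv.
  For the x component: f_1(F) = 2*u^2 - 3*v^2 - 3*v + 1; d F_1 = (2*u) du + (0) dv
  For the y component: f_2(F) = -2*u^2 + 3*v^2 + 3*v; d F_2 = (-4*u) du + (6*v + 3) dv
  For the z component: f_3(F) = -5*u^2 + 3*v^2 + 3*v + 1; d F_3 = (0) du + (-3) dv
Combining and collecting du, dv coefficients:
  coeff of du: 2*u*(6*u^2 - 9*v^2 - 9*v + 1)
  coeff of dv: -12*u^2*v + 9*u^2 + 18*v^3 + 18*v^2 - 3
F^* omega = (2*u*(6*u^2 - 9*v^2 - 9*v + 1)) du + (-12*u^2*v + 9*u^2 + 18*v^3 + 18*v^2 - 3) dv.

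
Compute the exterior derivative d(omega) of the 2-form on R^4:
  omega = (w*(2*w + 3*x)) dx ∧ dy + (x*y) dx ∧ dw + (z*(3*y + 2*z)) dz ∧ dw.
d(omega) = (4*w + 2*x) dx ∧ dy ∧ dw + (3*z) dy ∧ dz ∧ dw

For a 2-form omega = sum_{i<j} g_{ij} dx_i ∧ dx_j, the exterior derivative is
  d(omega) = sum_{i<j} d(g_{ij}) ∧ dx_i ∧ dx_j = sum_{i<j, k} (∂g_{ij}/∂x_k) dx_k ∧ dx_i ∧ dx_j.
Expand each term, using dx_k ∧ dx_i ∧ dx_j = sgn(permutation) dx_{(a)} ∧ dx_{(b)} ∧ dx_{(c)} with (a < b < c) sorted:
  d(w*(2*w + 3*x)) includes (∂/∂w)(w*(2*w + 3*x)) dw = (4*w + 3*x) dw, which multiplied by dx ∧ dy gives (4*w + 3*x) dx ∧ dy ∧ dw
  d(x*y) includes (∂/∂y)(x*y) dy = (x) dy, which multiplied by dx ∧ dw gives (-x) dx ∧ dy ∧ dw
  d(z*(3*y + 2*z)) includes (∂/∂y)(z*(3*y + 2*z)) dy = (3*z) dy, which multiplied by dz ∧ dw gives (3*z) dy ∧ dz ∧ dw
Collecting like 3-forms: d(omega) = (4*w + 2*x) dx ∧ dy ∧ dw + (3*z) dy ∧ dz ∧ dw.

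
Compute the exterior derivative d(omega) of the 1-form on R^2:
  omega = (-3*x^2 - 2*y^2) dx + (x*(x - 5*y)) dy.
d(omega) = (2*x - y) dx ∧ dy

For a 1-form omega = sum_i f_i dx_i, the exterior derivative is
  d(omega) = sum_{i < j} (∂f_j/∂x_i - ∂f_i/∂x_j) dx_i ∧ dx_j.
  coefficient of dx ∧ dy: ∂f_2/∂x - ∂f_1/∂y = ∂(x*(x - 5*y))/∂x - ∂(-3*x^2 - 2*y^2)/∂y = 2*x - y
Assembling: d(omega) = (2*x - y) dx ∧ dy.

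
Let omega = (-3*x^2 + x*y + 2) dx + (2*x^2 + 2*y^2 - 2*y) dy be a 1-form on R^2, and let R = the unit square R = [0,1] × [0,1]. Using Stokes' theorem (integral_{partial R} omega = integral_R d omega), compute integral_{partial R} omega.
integral_(partial R) omega = 3/2

Stokes: integral_partial_R omega = integral_R d omega with d omega = (∂Q/∂x - ∂P/∂y) dx ∧ dy.
  ∂Q/∂x = 4*x
  ∂P/∂y = x
  integrand = ∂Q/∂x - ∂P/∂y = 3*x.
Integrating over R: integral_0^1 integral_0^1 (3*x) dx dy = 3/2.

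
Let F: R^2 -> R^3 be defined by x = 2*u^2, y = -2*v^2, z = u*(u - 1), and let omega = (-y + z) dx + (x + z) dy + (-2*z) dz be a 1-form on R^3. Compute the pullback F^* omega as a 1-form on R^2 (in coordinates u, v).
F^* omega = (2*u*(u + 4*v^2 - 1)) du + (4*u*v*(1 - 3*u)) dv

Using F^*(f dg) = (f ∘ F) d(g ∘ F), substitute each coordinate x_i by F_i(u, v) in f_i, and replace dx_i by d F_i = (∂F_i/∂u) du + (∂F_i/∂v) dv.
  For the x component: f_1(F) = u^2 - u + 2*v^2; d F_1 = (4*u) du + (0) dv
  For the y component: f_2(F) = u*(3*u - 1); d F_2 = (0) du + (-4*v) dv
  For the z component: f_3(F) = 2*u*(1 - u); d F_3 = (2*u - 1) du + (0) dv
Combining and collecting du, dv coefficients:
  coeff of du: 2*u*(u + 4*v^2 - 1)
  coeff of dv: 4*u*v*(1 - 3*u)
F^* omega = (2*u*(u + 4*v^2 - 1)) du + (4*u*v*(1 - 3*u)) dv.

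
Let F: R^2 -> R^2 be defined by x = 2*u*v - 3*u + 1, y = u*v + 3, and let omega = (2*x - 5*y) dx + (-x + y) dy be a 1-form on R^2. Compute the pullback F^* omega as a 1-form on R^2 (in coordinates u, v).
F^* omega = (-3*u*v^2 - 6*u*v + 18*u - 24*v + 39) du + (3*u*(-u*v - 3*u - 8)) dv

Using F^*(f dg) = (f ∘ F) d(g ∘ F), substitute each coordinate x_i by F_i(u, v) in f_i, and replace dx_i by d F_i = (∂F_i/∂u) du + (∂F_i/∂v) dv.
  For the x component: f_1(F) = -u*v - 6*u - 13; d F_1 = (2*v - 3) du + (2*u) dv
  For the y component: f_2(F) = -u*v + 3*u + 2; d F_2 = (v) du + (u) dv
Combining and collecting du, dv coefficients:
  coeff of du: -3*u*v^2 - 6*u*v + 18*u - 24*v + 39
  coeff of dv: 3*u*(-u*v - 3*u - 8)
F^* omega = (-3*u*v^2 - 6*u*v + 18*u - 24*v + 39) du + (3*u*(-u*v - 3*u - 8)) dv.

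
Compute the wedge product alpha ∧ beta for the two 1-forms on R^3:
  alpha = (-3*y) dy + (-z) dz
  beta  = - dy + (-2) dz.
alpha ∧ beta = (6*y - z) dy ∧ dz

Distribute the wedge, using dx_i ∧ dx_j = -dx_j ∧ dx_i and dx_i ∧ dx_i = 0. For each pair (i, j) with i < j, the coefficient of dx_i ∧ dx_j in alpha ∧ beta is (alpha_i * beta_j - alpha_j * beta_i). Collecting: alpha ∧ beta = (6*y - z) dy ∧ dz.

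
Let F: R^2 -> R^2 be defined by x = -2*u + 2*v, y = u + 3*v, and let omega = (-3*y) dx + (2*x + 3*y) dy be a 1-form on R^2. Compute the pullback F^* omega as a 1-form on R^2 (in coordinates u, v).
F^* omega = (5*u + 31*v) du + (-9*u + 21*v) dv

Using F^*(f dg) = (f ∘ F) d(g ∘ F), substitute each coordinate x_i by F_i(u, v) in f_i, and replace dx_i by d F_i = (∂F_i/∂u) du + (∂F_i/∂v) dv.
  For the x component: f_1(F) = -3*u - 9*v; d F_1 = (-2) du + (2) dv
  For the y component: f_2(F) = -u + 13*v; d F_2 = (1) du + (3) dv
Combining and collecting du, dv coefficients:
  coeff of du: 5*u + 31*v
  coeff of dv: -9*u + 21*v
F^* omega = (5*u + 31*v) du + (-9*u + 21*v) dv.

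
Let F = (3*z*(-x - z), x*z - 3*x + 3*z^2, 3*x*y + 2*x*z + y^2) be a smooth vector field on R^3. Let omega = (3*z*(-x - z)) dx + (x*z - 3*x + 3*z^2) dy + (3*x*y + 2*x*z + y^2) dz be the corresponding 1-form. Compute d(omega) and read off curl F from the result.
d(omega) = (2*x + 2*y - 6*z) dy ∧ dz + (-3*x - 3*y - 8*z) dz ∧ dx + (z - 3) dx ∧ dy; curl F = (2*x + 2*y - 6*z, -3*x - 3*y - 8*z, z - 3)

d omega = sum_{i<j} (∂f_j/∂x_i - ∂f_i/∂x_j) dx_i ∧ dx_j. Under the identification (dy ∧ dz, dz ∧ dx, dx ∧ dy) ↔ (e_x, e_y, e_z), the coefficients are exactly the components of curl F. Compute:
  ∂R/∂y - ∂Q/∂z = (3*x + 2*y) - (x + 6*z) = 2*x + 2*y - 6*z
  ∂P/∂z - ∂R/∂x = (-3*x - 6*z) - (3*y + 2*z) = -3*x - 3*y - 8*z
  ∂Q/∂x - ∂P/∂y = (z - 3) - (0) = z - 3.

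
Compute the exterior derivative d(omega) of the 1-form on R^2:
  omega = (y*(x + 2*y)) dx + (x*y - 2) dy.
d(omega) = (-x - 3*y) dx ∧ dy

For a 1-form omega = sum_i f_i dx_i, the exterior derivative is
  d(omega) = sum_{i < j} (∂f_j/∂x_i - ∂f_i/∂x_j) dx_i ∧ dx_j.
  coefficient of dx ∧ dy: ∂f_2/∂x - ∂f_1/∂y = ∂(x*y - 2)/∂x - ∂(y*(x + 2*y))/∂y = -x - 3*y
Assembling: d(omega) = (-x - 3*y) dx ∧ dy.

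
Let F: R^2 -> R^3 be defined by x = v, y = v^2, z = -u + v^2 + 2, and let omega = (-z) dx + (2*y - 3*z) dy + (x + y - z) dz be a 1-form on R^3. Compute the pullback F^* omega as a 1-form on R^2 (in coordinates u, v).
F^* omega = (-u - v + 2) du + (8*u*v + u - 2*v^3 + v^2 - 16*v - 2) dv

Using F^*(f dg) = (f ∘ F) d(g ∘ F), substitute each coordinate x_i by F_i(u, v) in f_i, and replace dx_i by d F_i = (∂F_i/∂u) du + (∂F_i/∂v) dv.
  For the x component: f_1(F) = u - v^2 - 2; d F_1 = (0) du + (1) dv
  For the y component: f_2(F) = 3*u - v^2 - 6; d F_2 = (0) du + (2*v) dv
  For the z component: f_3(F) = u + v - 2; d F_3 = (-1) du + (2*v) dv
Combining and collecting du, dv coefficients:
  coeff of du: -u - v + 2
  coeff of dv: 8*u*v + u - 2*v^3 + v^2 - 16*v - 2
F^* omega = (-u - v + 2) du + (8*u*v + u - 2*v^3 + v^2 - 16*v - 2) dv.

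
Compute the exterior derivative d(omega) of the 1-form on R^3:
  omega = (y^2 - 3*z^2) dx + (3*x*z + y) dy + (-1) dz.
d(omega) = (-2*y + 3*z) dx ∧ dy + (6*z) dx ∧ dz + (-3*x) dy ∧ dz

For a 1-form omega = sum_i f_i dx_i, the exterior derivative is
  d(omega) = sum_{i < j} (∂f_j/∂x_i - ∂f_i/∂x_j) dx_i ∧ dx_j.
  coefficient of dx ∧ dy: ∂f_2/∂x - ∂f_1/∂y = ∂(3*x*z + y)/∂x - ∂(y^2 - 3*z^2)/∂y = -2*y + 3*z
  coefficient of dx ∧ dz: ∂f_3/∂x - ∂f_1/∂z = ∂(-1)/∂x - ∂(y^2 - 3*z^2)/∂z = 6*z
  coefficient of dy ∧ dz: ∂f_3/∂y - ∂f_2/∂z = ∂(-1)/∂y - ∂(3*x*z + y)/∂z = -3*x
Assembling: d(omega) = (-2*y + 3*z) dx ∧ dy + (6*z) dx ∧ dz + (-3*x) dy ∧ dz.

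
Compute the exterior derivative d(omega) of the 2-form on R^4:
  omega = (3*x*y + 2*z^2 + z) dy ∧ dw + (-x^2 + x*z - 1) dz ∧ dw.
d(omega) = (3*y) dx ∧ dy ∧ dw + (-4*z - 1) dy ∧ dz ∧ dw + (-2*x + z) dx ∧ dz ∧ dw

For a 2-form omega = sum_{i<j} g_{ij} dx_i ∧ dx_j, the exterior derivative is
  d(omega) = sum_{i<j} d(g_{ij}) ∧ dx_i ∧ dx_j = sum_{i<j, k} (∂g_{ij}/∂x_k) dx_k ∧ dx_i ∧ dx_j.
Expand each term, using dx_k ∧ dx_i ∧ dx_j = sgn(permutation) dx_{(a)} ∧ dx_{(b)} ∧ dx_{(c)} with (a < b < c) sorted:
  d(3*x*y + 2*z^2 + z) includes (∂/∂x)(3*x*y + 2*z^2 + z) dx = (3*y) dx, which multiplied by dy ∧ dw gives (3*y) dx ∧ dy ∧ dw
  d(3*x*y + 2*z^2 + z) includes (∂/∂z)(3*x*y + 2*z^2 + z) dz = (4*z + 1) dz, which multiplied by dy ∧ dw gives (-4*z - 1) dy ∧ dz ∧ dw
  d(-x^2 + x*z - 1) includes (∂/∂x)(-x^2 + x*z - 1) dx = (-2*x + z) dx, which multiplied by dz ∧ dw gives (-2*x + z) dx ∧ dz ∧ dw
Collecting like 3-forms: d(omega) = (3*y) dx ∧ dy ∧ dw + (-4*z - 1) dy ∧ dz ∧ dw + (-2*x + z) dx ∧ dz ∧ dw.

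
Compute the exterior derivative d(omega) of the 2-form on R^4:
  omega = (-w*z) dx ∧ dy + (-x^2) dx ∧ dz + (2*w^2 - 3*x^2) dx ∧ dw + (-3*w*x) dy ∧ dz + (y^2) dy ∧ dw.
d(omega) = (-4*w) dx ∧ dy ∧ dz + (-z) dx ∧ dy ∧ dw + (-3*x) dy ∧ dz ∧ dw

For a 2-form omega = sum_{i<j} g_{ij} dx_i ∧ dx_j, the exterior derivative is
  d(omega) = sum_{i<j} d(g_{ij}) ∧ dx_i ∧ dx_j = sum_{i<j, k} (∂g_{ij}/∂x_k) dx_k ∧ dx_i ∧ dx_j.
Expand each term, using dx_k ∧ dx_i ∧ dx_j = sgn(permutation) dx_{(a)} ∧ dx_{(b)} ∧ dx_{(c)} with (a < b < c) sorted:
  d(-w*z) includes (∂/∂z)(-w*z) dz = (-w) dz, which multiplied by dx ∧ dy gives (-w) dx ∧ dy ∧ dz
  d(-w*z) includes (∂/∂w)(-w*z) dw = (-z) dw, which multiplied by dx ∧ dy gives (-z) dx ∧ dy ∧ dw
  d(-3*w*x) includes (∂/∂x)(-3*w*x) dx = (-3*w) dx, which multiplied by dy ∧ dz gives (-3*w) dx ∧ dy ∧ dz
  d(-3*w*x) includes (∂/∂w)(-3*w*x) dw = (-3*x) dw, which multiplied by dy ∧ dz gives (-3*x) dy ∧ dz ∧ dw
Collecting like 3-forms: d(omega) = (-4*w) dx ∧ dy ∧ dz + (-z) dx ∧ dy ∧ dw + (-3*x) dy ∧ dz ∧ dw.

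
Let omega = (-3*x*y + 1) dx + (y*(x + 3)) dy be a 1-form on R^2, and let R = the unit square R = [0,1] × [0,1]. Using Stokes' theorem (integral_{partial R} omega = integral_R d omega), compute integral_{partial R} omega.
integral_(partial R) omega = 2

Stokes: integral_partial_R omega = integral_R d omega with d omega = (∂Q/∂x - ∂P/∂y) dx ∧ dy.
  ∂Q/∂x = y
  ∂P/∂y = -3*x
  integrand = ∂Q/∂x - ∂P/∂y = 3*x + y.
Integrating over R: integral_0^1 integral_0^1 (3*x + y) dx dy = 2.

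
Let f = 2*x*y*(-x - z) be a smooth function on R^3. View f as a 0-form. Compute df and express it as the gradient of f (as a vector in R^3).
df = (2*y*(-2*x - z)) dx + (2*x*(-x - z)) dy + (-2*x*y) dz; grad f = (2*y*(-2*x - z), 2*x*(-x - z), -2*x*y)

For a 0-form f, d f = (∂f/∂x) dx + (∂f/∂y) dy + (∂f/∂z) dz. The components of the vector representation are exactly the entries of grad f in Cartesian coordinates:
  ∂f/∂x = 2*y*(-2*x - z)
  ∂f/∂y = 2*x*(-x - z)
  ∂f/∂z = -2*x*y.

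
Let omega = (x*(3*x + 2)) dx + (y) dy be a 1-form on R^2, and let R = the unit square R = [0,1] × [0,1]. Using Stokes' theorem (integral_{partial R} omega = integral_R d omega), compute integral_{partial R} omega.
integral_(partial R) omega = 0

Stokes: integral_partial_R omega = integral_R d omega with d omega = (∂Q/∂x - ∂P/∂y) dx ∧ dy.
  ∂Q/∂x = 0
  ∂P/∂y = 0
  integrand = ∂Q/∂x - ∂P/∂y = 0.
Integrating over R: integral_0^1 integral_0^1 (0) dx dy = 0.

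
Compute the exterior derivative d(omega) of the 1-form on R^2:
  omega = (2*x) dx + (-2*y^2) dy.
d(omega) = 0

For a 1-form omega = sum_i f_i dx_i, the exterior derivative is
  d(omega) = sum_{i < j} (∂f_j/∂x_i - ∂f_i/∂x_j) dx_i ∧ dx_j.

Assembling: d(omega) = 0.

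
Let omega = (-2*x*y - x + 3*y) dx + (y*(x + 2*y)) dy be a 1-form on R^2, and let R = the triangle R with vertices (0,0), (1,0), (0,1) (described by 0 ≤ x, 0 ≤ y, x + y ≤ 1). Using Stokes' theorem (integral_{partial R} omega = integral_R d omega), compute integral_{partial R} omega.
integral_(partial R) omega = -1

Stokes: integral_partial_R omega = integral_R d omega with d omega = (∂Q/∂x - ∂P/∂y) dx ∧ dy.
  ∂Q/∂x = y
  ∂P/∂y = 3 - 2*x
  integrand = ∂Q/∂x - ∂P/∂y = 2*x + y - 3.
Integrating over R: integral_0^1 integral_0^{1-x} (2*x + y - 3) dy dx = -1.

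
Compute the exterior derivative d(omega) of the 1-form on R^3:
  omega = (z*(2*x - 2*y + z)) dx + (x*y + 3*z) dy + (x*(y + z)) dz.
d(omega) = (y + 2*z) dx ∧ dy + (-2*x + 3*y - z) dx ∧ dz + (x - 3) dy ∧ dz

For a 1-form omega = sum_i f_i dx_i, the exterior derivative is
  d(omega) = sum_{i < j} (∂f_j/∂x_i - ∂f_i/∂x_j) dx_i ∧ dx_j.
  coefficient of dx ∧ dy: ∂f_2/∂x - ∂f_1/∂y = ∂(x*y + 3*z)/∂x - ∂(z*(2*x - 2*y + z))/∂y = y + 2*z
  coefficient of dx ∧ dz: ∂f_3/∂x - ∂f_1/∂z = ∂(x*(y + z))/∂x - ∂(z*(2*x - 2*y + z))/∂z = -2*x + 3*y - z
  coefficient of dy ∧ dz: ∂f_3/∂y - ∂f_2/∂z = ∂(x*(y + z))/∂y - ∂(x*y + 3*z)/∂z = x - 3
Assembling: d(omega) = (y + 2*z) dx ∧ dy + (-2*x + 3*y - z) dx ∧ dz + (x - 3) dy ∧ dz.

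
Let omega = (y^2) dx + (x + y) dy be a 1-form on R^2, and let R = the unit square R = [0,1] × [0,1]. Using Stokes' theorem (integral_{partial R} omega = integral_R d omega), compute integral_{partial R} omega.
integral_(partial R) omega = 0

Stokes: integral_partial_R omega = integral_R d omega with d omega = (∂Q/∂x - ∂P/∂y) dx ∧ dy.
  ∂Q/∂x = 1
  ∂P/∂y = 2*y
  integrand = ∂Q/∂x - ∂P/∂y = 1 - 2*y.
Integrating over R: integral_0^1 integral_0^1 (1 - 2*y) dx dy = 0.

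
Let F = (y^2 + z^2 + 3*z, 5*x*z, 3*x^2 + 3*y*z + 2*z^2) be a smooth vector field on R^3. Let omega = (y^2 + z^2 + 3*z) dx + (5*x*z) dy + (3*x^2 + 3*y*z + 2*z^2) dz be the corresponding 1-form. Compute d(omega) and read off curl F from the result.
d(omega) = (-5*x + 3*z) dy ∧ dz + (-6*x + 2*z + 3) dz ∧ dx + (-2*y + 5*z) dx ∧ dy; curl F = (-5*x + 3*z, -6*x + 2*z + 3, -2*y + 5*z)

d omega = sum_{i<j} (∂f_j/∂x_i - ∂f_i/∂x_j) dx_i ∧ dx_j. Under the identification (dy ∧ dz, dz ∧ dx, dx ∧ dy) ↔ (e_x, e_y, e_z), the coefficients are exactly the components of curl F. Compute:
  ∂R/∂y - ∂Q/∂z = (3*z) - (5*x) = -5*x + 3*z
  ∂P/∂z - ∂R/∂x = (2*z + 3) - (6*x) = -6*x + 2*z + 3
  ∂Q/∂x - ∂P/∂y = (5*z) - (2*y) = -2*y + 5*z.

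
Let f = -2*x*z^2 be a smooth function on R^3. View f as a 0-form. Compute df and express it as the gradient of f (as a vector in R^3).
df = (-2*z^2) dx + (0) dy + (-4*x*z) dz; grad f = (-2*z^2, 0, -4*x*z)

For a 0-form f, d f = (∂f/∂x) dx + (∂f/∂y) dy + (∂f/∂z) dz. The components of the vector representation are exactly the entries of grad f in Cartesian coordinates:
  ∂f/∂x = -2*z^2
  ∂f/∂y = 0
  ∂f/∂z = -4*x*z.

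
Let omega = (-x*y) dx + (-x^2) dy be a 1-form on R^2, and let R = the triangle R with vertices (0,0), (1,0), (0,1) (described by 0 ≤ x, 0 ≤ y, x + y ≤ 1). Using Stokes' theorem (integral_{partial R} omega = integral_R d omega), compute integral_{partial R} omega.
integral_(partial R) omega = -1/6

Stokes: integral_partial_R omega = integral_R d omega with d omega = (∂Q/∂x - ∂P/∂y) dx ∧ dy.
  ∂Q/∂x = -2*x
  ∂P/∂y = -x
  integrand = ∂Q/∂x - ∂P/∂y = -x.
Integrating over R: integral_0^1 integral_0^{1-x} (-x) dy dx = -1/6.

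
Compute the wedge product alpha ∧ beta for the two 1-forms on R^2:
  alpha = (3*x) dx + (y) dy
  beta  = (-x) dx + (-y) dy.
alpha ∧ beta = (-2*x*y) dx ∧ dy

Distribute the wedge, using dx_i ∧ dx_j = -dx_j ∧ dx_i and dx_i ∧ dx_i = 0. For each pair (i, j) with i < j, the coefficient of dx_i ∧ dx_j in alpha ∧ beta is (alpha_i * beta_j - alpha_j * beta_i). Collecting: alpha ∧ beta = (-2*x*y) dx ∧ dy.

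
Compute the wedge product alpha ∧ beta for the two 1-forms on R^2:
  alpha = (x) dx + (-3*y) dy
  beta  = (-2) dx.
alpha ∧ beta = (-6*y) dx ∧ dy

Distribute the wedge, using dx_i ∧ dx_j = -dx_j ∧ dx_i and dx_i ∧ dx_i = 0. For each pair (i, j) with i < j, the coefficient of dx_i ∧ dx_j in alpha ∧ beta is (alpha_i * beta_j - alpha_j * beta_i). Collecting: alpha ∧ beta = (-6*y) dx ∧ dy.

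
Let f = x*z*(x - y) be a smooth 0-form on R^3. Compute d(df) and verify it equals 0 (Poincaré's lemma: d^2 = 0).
d(df) = 0

Step 1: df = sum_i (∂f/∂x_i) dx_i = (z*(2*x - y)) dx + (-x*z) dy + (x*(x - y)) dz.
Step 2: Apply d again. Using the 1-form formula, the coefficient of dx ∧ dy in d(df) is ∂^2 f/∂x ∂y - ∂^2 f/∂y ∂x = (-z) - (-z) = 0 (equality of mixed partials for smooth f).
Similarly for dx ∧ dz and dy ∧ dz — all coefficients vanish. So d(df) = 0.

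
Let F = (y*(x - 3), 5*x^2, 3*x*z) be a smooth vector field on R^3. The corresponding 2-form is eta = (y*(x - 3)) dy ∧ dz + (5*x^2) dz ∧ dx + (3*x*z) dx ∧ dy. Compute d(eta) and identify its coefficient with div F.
d(eta) = (3*x + y) dx ∧ dy ∧ dz; div F = 3*x + y

For a 2-form in R^3 of the form above, applying d gives a 3-form with coefficient ∂P/∂x + ∂Q/∂y + ∂R/∂z:
  ∂P/∂x = y
  ∂Q/∂y = 0
  ∂R/∂z = 3*x
Sum = 3*x + y, which is exactly div F.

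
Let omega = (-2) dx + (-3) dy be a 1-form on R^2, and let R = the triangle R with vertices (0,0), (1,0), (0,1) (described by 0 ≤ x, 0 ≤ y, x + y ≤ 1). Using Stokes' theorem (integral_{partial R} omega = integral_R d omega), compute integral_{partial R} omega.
integral_(partial R) omega = 0

Stokes: integral_partial_R omega = integral_R d omega with d omega = (∂Q/∂x - ∂P/∂y) dx ∧ dy.
  ∂Q/∂x = 0
  ∂P/∂y = 0
  integrand = ∂Q/∂x - ∂P/∂y = 0.
Integrating over R: integral_0^1 integral_0^{1-x} (0) dy dx = 0.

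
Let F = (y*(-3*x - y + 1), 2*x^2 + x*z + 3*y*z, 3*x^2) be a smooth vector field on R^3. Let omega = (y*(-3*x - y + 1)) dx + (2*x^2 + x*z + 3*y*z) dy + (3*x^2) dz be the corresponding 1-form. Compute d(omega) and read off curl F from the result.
d(omega) = (-x - 3*y) dy ∧ dz + (-6*x) dz ∧ dx + (7*x + 2*y + z - 1) dx ∧ dy; curl F = (-x - 3*y, -6*x, 7*x + 2*y + z - 1)

d omega = sum_{i<j} (∂f_j/∂x_i - ∂f_i/∂x_j) dx_i ∧ dx_j. Under the identification (dy ∧ dz, dz ∧ dx, dx ∧ dy) ↔ (e_x, e_y, e_z), the coefficients are exactly the components of curl F. Compute:
  ∂R/∂y - ∂Q/∂z = (0) - (x + 3*y) = -x - 3*y
  ∂P/∂z - ∂R/∂x = (0) - (6*x) = -6*x
  ∂Q/∂x - ∂P/∂y = (4*x + z) - (-3*x - 2*y + 1) = 7*x + 2*y + z - 1.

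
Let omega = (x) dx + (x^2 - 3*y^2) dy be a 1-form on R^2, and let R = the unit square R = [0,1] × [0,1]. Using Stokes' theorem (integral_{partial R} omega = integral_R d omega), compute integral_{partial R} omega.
integral_(partial R) omega = 1

Stokes: integral_partial_R omega = integral_R d omega with d omega = (∂Q/∂x - ∂P/∂y) dx ∧ dy.
  ∂Q/∂x = 2*x
  ∂P/∂y = 0
  integrand = ∂Q/∂x - ∂P/∂y = 2*x.
Integrating over R: integral_0^1 integral_0^1 (2*x) dx dy = 1.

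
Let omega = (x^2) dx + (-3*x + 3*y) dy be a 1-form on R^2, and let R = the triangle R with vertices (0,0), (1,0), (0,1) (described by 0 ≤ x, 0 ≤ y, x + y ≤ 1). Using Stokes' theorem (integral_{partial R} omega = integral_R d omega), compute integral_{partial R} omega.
integral_(partial R) omega = -3/2

Stokes: integral_partial_R omega = integral_R d omega with d omega = (∂Q/∂x - ∂P/∂y) dx ∧ dy.
  ∂Q/∂x = -3
  ∂P/∂y = 0
  integrand = ∂Q/∂x - ∂P/∂y = -3.
Integrating over R: integral_0^1 integral_0^{1-x} (-3) dy dx = -3/2.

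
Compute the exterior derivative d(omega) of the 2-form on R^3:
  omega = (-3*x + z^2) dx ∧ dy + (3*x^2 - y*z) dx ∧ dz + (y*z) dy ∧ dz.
d(omega) = (3*z) dx ∧ dy ∧ dz

For a 2-form omega = sum_{i<j} g_{ij} dx_i ∧ dx_j, the exterior derivative is
  d(omega) = sum_{i<j} d(g_{ij}) ∧ dx_i ∧ dx_j = sum_{i<j, k} (∂g_{ij}/∂x_k) dx_k ∧ dx_i ∧ dx_j.
Expand each term, using dx_k ∧ dx_i ∧ dx_j = sgn(permutation) dx_{(a)} ∧ dx_{(b)} ∧ dx_{(c)} with (a < b < c) sorted:
  d(-3*x + z^2) includes (∂/∂z)(-3*x + z^2) dz = (2*z) dz, which multiplied by dx ∧ dy gives (2*z) dx ∧ dy ∧ dz
  d(3*x^2 - y*z) includes (∂/∂y)(3*x^2 - y*z) dy = (-z) dy, which multiplied by dx ∧ dz gives (z) dx ∧ dy ∧ dz
Collecting like 3-forms: d(omega) = (3*z) dx ∧ dy ∧ dz.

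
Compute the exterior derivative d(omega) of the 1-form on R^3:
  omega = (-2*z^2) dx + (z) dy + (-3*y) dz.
d(omega) = (4*z) dx ∧ dz + (-4) dy ∧ dz

For a 1-form omega = sum_i f_i dx_i, the exterior derivative is
  d(omega) = sum_{i < j} (∂f_j/∂x_i - ∂f_i/∂x_j) dx_i ∧ dx_j.
  coefficient of dx ∧ dz: ∂f_3/∂x - ∂f_1/∂z = ∂(-3*y)/∂x - ∂(-2*z^2)/∂z = 4*z
  coefficient of dy ∧ dz: ∂f_3/∂y - ∂f_2/∂z = ∂(-3*y)/∂y - ∂(z)/∂z = -4
Assembling: d(omega) = (4*z) dx ∧ dz + (-4) dy ∧ dz.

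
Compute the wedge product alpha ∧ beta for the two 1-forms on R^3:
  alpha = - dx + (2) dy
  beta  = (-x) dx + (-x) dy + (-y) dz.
alpha ∧ beta = (3*x) dx ∧ dy + (y) dx ∧ dz + (-2*y) dy ∧ dz

Distribute the wedge, using dx_i ∧ dx_j = -dx_j ∧ dx_i and dx_i ∧ dx_i = 0. For each pair (i, j) with i < j, the coefficient of dx_i ∧ dx_j in alpha ∧ beta is (alpha_i * beta_j - alpha_j * beta_i). Collecting: alpha ∧ beta = (3*x) dx ∧ dy + (y) dx ∧ dz + (-2*y) dy ∧ dz.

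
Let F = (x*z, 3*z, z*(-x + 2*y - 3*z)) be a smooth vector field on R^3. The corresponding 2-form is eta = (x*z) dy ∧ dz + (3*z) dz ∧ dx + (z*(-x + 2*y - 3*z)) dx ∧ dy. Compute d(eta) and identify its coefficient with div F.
d(eta) = (-x + 2*y - 5*z) dx ∧ dy ∧ dz; div F = -x + 2*y - 5*z

For a 2-form in R^3 of the form above, applying d gives a 3-form with coefficient ∂P/∂x + ∂Q/∂y + ∂R/∂z:
  ∂P/∂x = z
  ∂Q/∂y = 0
  ∂R/∂z = -x + 2*y - 6*z
Sum = -x + 2*y - 5*z, which is exactly div F.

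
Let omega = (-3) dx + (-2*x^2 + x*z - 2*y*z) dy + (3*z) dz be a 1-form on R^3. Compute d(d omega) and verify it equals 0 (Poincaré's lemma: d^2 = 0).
d(d omega) = 0

Step 1: d omega = sum_{i<j} (∂f_j/∂x_i - ∂f_i/∂x_j) dx_i ∧ dx_j:
  coeff of dx ∧ dy: -4*x + z
  coeff of dx ∧ dz: 0
  coeff of dy ∧ dz: -x + 2*y
Step 2: Apply d again to each 2-form coefficient. The only possible 3-form in R^3 is dx ∧ dy ∧ dz, with coefficient
  ∂(coeff of dy∧dz)/∂x - ∂(coeff of dx∧dz)/∂y + ∂(coeff of dx∧dy)/∂z
  = ∂/∂x (-x + 2*y) - ∂/∂y (0) + ∂/∂z (-4*x + z).
Each of these terms simplifies to sums of mixed partials that cancel in pairs. The result is 0 (by equality of mixed partials for smooth functions — Schwarz / Clairaut).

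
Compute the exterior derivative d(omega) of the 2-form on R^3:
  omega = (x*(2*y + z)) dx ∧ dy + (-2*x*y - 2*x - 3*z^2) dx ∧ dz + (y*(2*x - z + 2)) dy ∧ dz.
d(omega) = (3*x + 2*y) dx ∧ dy ∧ dz

For a 2-form omega = sum_{i<j} g_{ij} dx_i ∧ dx_j, the exterior derivative is
  d(omega) = sum_{i<j} d(g_{ij}) ∧ dx_i ∧ dx_j = sum_{i<j, k} (∂g_{ij}/∂x_k) dx_k ∧ dx_i ∧ dx_j.
Expand each term, using dx_k ∧ dx_i ∧ dx_j = sgn(permutation) dx_{(a)} ∧ dx_{(b)} ∧ dx_{(c)} with (a < b < c) sorted:
  d(x*(2*y + z)) includes (∂/∂z)(x*(2*y + z)) dz = (x) dz, which multiplied by dx ∧ dy gives (x) dx ∧ dy ∧ dz
  d(-2*x*y - 2*x - 3*z^2) includes (∂/∂y)(-2*x*y - 2*x - 3*z^2) dy = (-2*x) dy, which multiplied by dx ∧ dz gives (2*x) dx ∧ dy ∧ dz
  d(y*(2*x - z + 2)) includes (∂/∂x)(y*(2*x - z + 2)) dx = (2*y) dx, which multiplied by dy ∧ dz gives (2*y) dx ∧ dy ∧ dz
Collecting like 3-forms: d(omega) = (3*x + 2*y) dx ∧ dy ∧ dz.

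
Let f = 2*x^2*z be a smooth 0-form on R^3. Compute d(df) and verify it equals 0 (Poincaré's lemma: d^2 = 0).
d(df) = 0

Step 1: df = sum_i (∂f/∂x_i) dx_i = (4*x*z) dx + (0) dy + (2*x^2) dz.
Step 2: Apply d again. Using the 1-form formula, the coefficient of dx ∧ dy in d(df) is ∂^2 f/∂x ∂y - ∂^2 f/∂y ∂x = (0) - (0) = 0 (equality of mixed partials for smooth f).
Similarly for dx ∧ dz and dy ∧ dz — all coefficients vanish. So d(df) = 0.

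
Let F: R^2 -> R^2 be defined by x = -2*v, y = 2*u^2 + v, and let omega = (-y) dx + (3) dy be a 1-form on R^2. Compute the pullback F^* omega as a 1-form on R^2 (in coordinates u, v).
F^* omega = (12*u) du + (4*u^2 + 2*v + 3) dv

Using F^*(f dg) = (f ∘ F) d(g ∘ F), substitute each coordinate x_i by F_i(u, v) in f_i, and replace dx_i by d F_i = (∂F_i/∂u) du + (∂F_i/∂v) dv.
  For the x component: f_1(F) = -2*u^2 - v; d F_1 = (0) du + (-2) dv
  For the y component: f_2(F) = 3; d F_2 = (4*u) du + (1) dv
Combining and collecting du, dv coefficients:
  coeff of du: 12*u
  coeff of dv: 4*u^2 + 2*v + 3
F^* omega = (12*u) du + (4*u^2 + 2*v + 3) dv.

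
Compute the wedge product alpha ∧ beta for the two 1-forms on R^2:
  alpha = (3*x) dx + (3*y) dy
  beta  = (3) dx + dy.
alpha ∧ beta = (3*x - 9*y) dx ∧ dy

Distribute the wedge, using dx_i ∧ dx_j = -dx_j ∧ dx_i and dx_i ∧ dx_i = 0. For each pair (i, j) with i < j, the coefficient of dx_i ∧ dx_j in alpha ∧ beta is (alpha_i * beta_j - alpha_j * beta_i). Collecting: alpha ∧ beta = (3*x - 9*y) dx ∧ dy.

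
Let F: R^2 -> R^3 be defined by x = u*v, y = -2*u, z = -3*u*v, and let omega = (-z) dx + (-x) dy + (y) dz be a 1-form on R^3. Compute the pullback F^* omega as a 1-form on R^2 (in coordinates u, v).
F^* omega = (u*v*(3*v + 8)) du + (3*u^2*(v + 2)) dv

Using F^*(f dg) = (f ∘ F) d(g ∘ F), substitute each coordinate x_i by F_i(u, v) in f_i, and replace dx_i by d F_i = (∂F_i/∂u) du + (∂F_i/∂v) dv.
  For the x component: f_1(F) = 3*u*v; d F_1 = (v) du + (u) dv
  For the y component: f_2(F) = -u*v; d F_2 = (-2) du + (0) dv
  For the z component: f_3(F) = -2*u; d F_3 = (-3*v) du + (-3*u) dv
Combining and collecting du, dv coefficients:
  coeff of du: u*v*(3*v + 8)
  coeff of dv: 3*u^2*(v + 2)
F^* omega = (u*v*(3*v + 8)) du + (3*u^2*(v + 2)) dv.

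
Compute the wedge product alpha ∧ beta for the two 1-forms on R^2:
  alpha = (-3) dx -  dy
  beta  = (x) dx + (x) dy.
alpha ∧ beta = (-2*x) dx ∧ dy

Distribute the wedge, using dx_i ∧ dx_j = -dx_j ∧ dx_i and dx_i ∧ dx_i = 0. For each pair (i, j) with i < j, the coefficient of dx_i ∧ dx_j in alpha ∧ beta is (alpha_i * beta_j - alpha_j * beta_i). Collecting: alpha ∧ beta = (-2*x) dx ∧ dy.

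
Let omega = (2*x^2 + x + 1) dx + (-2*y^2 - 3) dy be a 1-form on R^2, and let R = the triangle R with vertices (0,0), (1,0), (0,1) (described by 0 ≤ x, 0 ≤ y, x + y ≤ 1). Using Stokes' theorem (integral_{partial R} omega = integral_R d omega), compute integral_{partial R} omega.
integral_(partial R) omega = 0

Stokes: integral_partial_R omega = integral_R d omega with d omega = (∂Q/∂x - ∂P/∂y) dx ∧ dy.
  ∂Q/∂x = 0
  ∂P/∂y = 0
  integrand = ∂Q/∂x - ∂P/∂y = 0.
Integrating over R: integral_0^1 integral_0^{1-x} (0) dy dx = 0.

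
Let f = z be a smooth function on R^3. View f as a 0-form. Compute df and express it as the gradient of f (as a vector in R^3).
df = (0) dx + (0) dy + (1) dz; grad f = (0, 0, 1)

For a 0-form f, d f = (∂f/∂x) dx + (∂f/∂y) dy + (∂f/∂z) dz. The components of the vector representation are exactly the entries of grad f in Cartesian coordinates:
  ∂f/∂x = 0
  ∂f/∂y = 0
  ∂f/∂z = 1.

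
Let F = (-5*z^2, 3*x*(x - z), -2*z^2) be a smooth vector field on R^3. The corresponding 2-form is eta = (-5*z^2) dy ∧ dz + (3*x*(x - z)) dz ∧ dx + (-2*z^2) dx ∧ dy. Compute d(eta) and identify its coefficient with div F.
d(eta) = (-4*z) dx ∧ dy ∧ dz; div F = -4*z

For a 2-form in R^3 of the form above, applying d gives a 3-form with coefficient ∂P/∂x + ∂Q/∂y + ∂R/∂z:
  ∂P/∂x = 0
  ∂Q/∂y = 0
  ∂R/∂z = -4*z
Sum = -4*z, which is exactly div F.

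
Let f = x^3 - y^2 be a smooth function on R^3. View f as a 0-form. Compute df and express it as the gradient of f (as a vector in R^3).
df = (3*x^2) dx + (-2*y) dy + (0) dz; grad f = (3*x^2, -2*y, 0)

For a 0-form f, d f = (∂f/∂x) dx + (∂f/∂y) dy + (∂f/∂z) dz. The components of the vector representation are exactly the entries of grad f in Cartesian coordinates:
  ∂f/∂x = 3*x^2
  ∂f/∂y = -2*y
  ∂f/∂z = 0.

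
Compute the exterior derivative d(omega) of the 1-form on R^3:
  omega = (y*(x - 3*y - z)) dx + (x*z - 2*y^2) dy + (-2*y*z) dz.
d(omega) = (-x + 6*y + 2*z) dx ∧ dy + (y) dx ∧ dz + (-x - 2*z) dy ∧ dz

For a 1-form omega = sum_i f_i dx_i, the exterior derivative is
  d(omega) = sum_{i < j} (∂f_j/∂x_i - ∂f_i/∂x_j) dx_i ∧ dx_j.
  coefficient of dx ∧ dy: ∂f_2/∂x - ∂f_1/∂y = ∂(x*z - 2*y^2)/∂x - ∂(y*(x - 3*y - z))/∂y = -x + 6*y + 2*z
  coefficient of dx ∧ dz: ∂f_3/∂x - ∂f_1/∂z = ∂(-2*y*z)/∂x - ∂(y*(x - 3*y - z))/∂z = y
  coefficient of dy ∧ dz: ∂f_3/∂y - ∂f_2/∂z = ∂(-2*y*z)/∂y - ∂(x*z - 2*y^2)/∂z = -x - 2*z
Assembling: d(omega) = (-x + 6*y + 2*z) dx ∧ dy + (y) dx ∧ dz + (-x - 2*z) dy ∧ dz.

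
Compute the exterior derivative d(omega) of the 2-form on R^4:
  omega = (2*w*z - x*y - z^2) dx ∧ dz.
d(omega) = (x) dx ∧ dy ∧ dz + (2*z) dx ∧ dz ∧ dw

For a 2-form omega = sum_{i<j} g_{ij} dx_i ∧ dx_j, the exterior derivative is
  d(omega) = sum_{i<j} d(g_{ij}) ∧ dx_i ∧ dx_j = sum_{i<j, k} (∂g_{ij}/∂x_k) dx_k ∧ dx_i ∧ dx_j.
Expand each term, using dx_k ∧ dx_i ∧ dx_j = sgn(permutation) dx_{(a)} ∧ dx_{(b)} ∧ dx_{(c)} with (a < b < c) sorted:
  d(2*w*z - x*y - z^2) includes (∂/∂y)(2*w*z - x*y - z^2) dy = (-x) dy, which multiplied by dx ∧ dz gives (x) dx ∧ dy ∧ dz
  d(2*w*z - x*y - z^2) includes (∂/∂w)(2*w*z - x*y - z^2) dw = (2*z) dw, which multiplied by dx ∧ dz gives (2*z) dx ∧ dz ∧ dw
Collecting like 3-forms: d(omega) = (x) dx ∧ dy ∧ dz + (2*z) dx ∧ dz ∧ dw.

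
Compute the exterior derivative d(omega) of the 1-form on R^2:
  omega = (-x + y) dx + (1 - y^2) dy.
d(omega) = (-1) dx ∧ dy

For a 1-form omega = sum_i f_i dx_i, the exterior derivative is
  d(omega) = sum_{i < j} (∂f_j/∂x_i - ∂f_i/∂x_j) dx_i ∧ dx_j.
  coefficient of dx ∧ dy: ∂f_2/∂x - ∂f_1/∂y = ∂(1 - y^2)/∂x - ∂(-x + y)/∂y = -1
Assembling: d(omega) = (-1) dx ∧ dy.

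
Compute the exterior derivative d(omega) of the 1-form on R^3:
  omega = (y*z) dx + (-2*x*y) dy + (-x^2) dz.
d(omega) = (-2*y - z) dx ∧ dy + (-2*x - y) dx ∧ dz

For a 1-form omega = sum_i f_i dx_i, the exterior derivative is
  d(omega) = sum_{i < j} (∂f_j/∂x_i - ∂f_i/∂x_j) dx_i ∧ dx_j.
  coefficient of dx ∧ dy: ∂f_2/∂x - ∂f_1/∂y = ∂(-2*x*y)/∂x - ∂(y*z)/∂y = -2*y - z
  coefficient of dx ∧ dz: ∂f_3/∂x - ∂f_1/∂z = ∂(-x^2)/∂x - ∂(y*z)/∂z = -2*x - y
Assembling: d(omega) = (-2*y - z) dx ∧ dy + (-2*x - y) dx ∧ dz.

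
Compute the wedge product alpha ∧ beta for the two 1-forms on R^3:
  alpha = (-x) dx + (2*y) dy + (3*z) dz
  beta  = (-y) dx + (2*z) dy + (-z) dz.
alpha ∧ beta = (-2*x*z + 2*y^2) dx ∧ dy + (z*(x + 3*y)) dx ∧ dz + (-2*z*(y + 3*z)) dy ∧ dz

Distribute the wedge, using dx_i ∧ dx_j = -dx_j ∧ dx_i and dx_i ∧ dx_i = 0. For each pair (i, j) with i < j, the coefficient of dx_i ∧ dx_j in alpha ∧ beta is (alpha_i * beta_j - alpha_j * beta_i). Collecting: alpha ∧ beta = (-2*x*z + 2*y^2) dx ∧ dy + (z*(x + 3*y)) dx ∧ dz + (-2*z*(y + 3*z)) dy ∧ dz.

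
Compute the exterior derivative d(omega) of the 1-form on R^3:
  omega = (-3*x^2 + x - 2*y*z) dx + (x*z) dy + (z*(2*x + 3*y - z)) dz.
d(omega) = (3*z) dx ∧ dy + (2*y + 2*z) dx ∧ dz + (-x + 3*z) dy ∧ dz

For a 1-form omega = sum_i f_i dx_i, the exterior derivative is
  d(omega) = sum_{i < j} (∂f_j/∂x_i - ∂f_i/∂x_j) dx_i ∧ dx_j.
  coefficient of dx ∧ dy: ∂f_2/∂x - ∂f_1/∂y = ∂(x*z)/∂x - ∂(-3*x^2 + x - 2*y*z)/∂y = 3*z
  coefficient of dx ∧ dz: ∂f_3/∂x - ∂f_1/∂z = ∂(z*(2*x + 3*y - z))/∂x - ∂(-3*x^2 + x - 2*y*z)/∂z = 2*y + 2*z
  coefficient of dy ∧ dz: ∂f_3/∂y - ∂f_2/∂z = ∂(z*(2*x + 3*y - z))/∂y - ∂(x*z)/∂z = -x + 3*z
Assembling: d(omega) = (3*z) dx ∧ dy + (2*y + 2*z) dx ∧ dz + (-x + 3*z) dy ∧ dz.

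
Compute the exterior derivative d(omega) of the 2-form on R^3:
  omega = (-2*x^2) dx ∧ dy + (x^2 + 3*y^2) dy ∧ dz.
d(omega) = (2*x) dx ∧ dy ∧ dz

For a 2-form omega = sum_{i<j} g_{ij} dx_i ∧ dx_j, the exterior derivative is
  d(omega) = sum_{i<j} d(g_{ij}) ∧ dx_i ∧ dx_j = sum_{i<j, k} (∂g_{ij}/∂x_k) dx_k ∧ dx_i ∧ dx_j.
Expand each term, using dx_k ∧ dx_i ∧ dx_j = sgn(permutation) dx_{(a)} ∧ dx_{(b)} ∧ dx_{(c)} with (a < b < c) sorted:
  d(x^2 + 3*y^2) includes (∂/∂x)(x^2 + 3*y^2) dx = (2*x) dx, which multiplied by dy ∧ dz gives (2*x) dx ∧ dy ∧ dz
Collecting like 3-forms: d(omega) = (2*x) dx ∧ dy ∧ dz.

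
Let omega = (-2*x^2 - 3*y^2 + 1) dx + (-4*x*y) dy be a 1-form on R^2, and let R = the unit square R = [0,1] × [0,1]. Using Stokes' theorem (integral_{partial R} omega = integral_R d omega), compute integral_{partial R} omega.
integral_(partial R) omega = 1

Stokes: integral_partial_R omega = integral_R d omega with d omega = (∂Q/∂x - ∂P/∂y) dx ∧ dy.
  ∂Q/∂x = -4*y
  ∂P/∂y = -6*y
  integrand = ∂Q/∂x - ∂P/∂y = 2*y.
Integrating over R: integral_0^1 integral_0^1 (2*y) dx dy = 1.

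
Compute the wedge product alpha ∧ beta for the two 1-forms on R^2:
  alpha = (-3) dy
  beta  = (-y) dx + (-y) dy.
alpha ∧ beta = (-3*y) dx ∧ dy

Distribute the wedge, using dx_i ∧ dx_j = -dx_j ∧ dx_i and dx_i ∧ dx_i = 0. For each pair (i, j) with i < j, the coefficient of dx_i ∧ dx_j in alpha ∧ beta is (alpha_i * beta_j - alpha_j * beta_i). Collecting: alpha ∧ beta = (-3*y) dx ∧ dy.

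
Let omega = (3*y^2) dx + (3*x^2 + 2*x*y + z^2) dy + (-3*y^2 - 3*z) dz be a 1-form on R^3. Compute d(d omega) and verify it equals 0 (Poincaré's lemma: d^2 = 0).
d(d omega) = 0

Step 1: d omega = sum_{i<j} (∂f_j/∂x_i - ∂f_i/∂x_j) dx_i ∧ dx_j:
  coeff of dx ∧ dy: 6*x - 4*y
  coeff of dx ∧ dz: 0
  coeff of dy ∧ dz: -6*y - 2*z
Step 2: Apply d again to each 2-form coefficient. The only possible 3-form in R^3 is dx ∧ dy ∧ dz, with coefficient
  ∂(coeff of dy∧dz)/∂x - ∂(coeff of dx∧dz)/∂y + ∂(coeff of dx∧dy)/∂z
  = ∂/∂x (-6*y - 2*z) - ∂/∂y (0) + ∂/∂z (6*x - 4*y).
Each of these terms simplifies to sums of mixed partials that cancel in pairs. The result is 0 (by equality of mixed partials for smooth functions — Schwarz / Clairaut).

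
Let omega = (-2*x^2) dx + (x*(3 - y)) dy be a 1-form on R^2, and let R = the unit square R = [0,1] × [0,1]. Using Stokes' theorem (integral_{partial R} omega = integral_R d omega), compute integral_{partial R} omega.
integral_(partial R) omega = 5/2

Stokes: integral_partial_R omega = integral_R d omega with d omega = (∂Q/∂x - ∂P/∂y) dx ∧ dy.
  ∂Q/∂x = 3 - y
  ∂P/∂y = 0
  integrand = ∂Q/∂x - ∂P/∂y = 3 - y.
Integrating over R: integral_0^1 integral_0^1 (3 - y) dx dy = 5/2.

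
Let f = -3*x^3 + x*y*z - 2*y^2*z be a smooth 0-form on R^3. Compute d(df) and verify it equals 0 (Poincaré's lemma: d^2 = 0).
d(df) = 0

Step 1: df = sum_i (∂f/∂x_i) dx_i = (-9*x^2 + y*z) dx + (z*(x - 4*y)) dy + (y*(x - 2*y)) dz.
Step 2: Apply d again. Using the 1-form formula, the coefficient of dx ∧ dy in d(df) is ∂^2 f/∂x ∂y - ∂^2 f/∂y ∂x = (z) - (z) = 0 (equality of mixed partials for smooth f).
Similarly for dx ∧ dz and dy ∧ dz — all coefficients vanish. So d(df) = 0.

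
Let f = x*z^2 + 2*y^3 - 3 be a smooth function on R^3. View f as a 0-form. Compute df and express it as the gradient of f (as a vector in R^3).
df = (z^2) dx + (6*y^2) dy + (2*x*z) dz; grad f = (z^2, 6*y^2, 2*x*z)

For a 0-form f, d f = (∂f/∂x) dx + (∂f/∂y) dy + (∂f/∂z) dz. The components of the vector representation are exactly the entries of grad f in Cartesian coordinates:
  ∂f/∂x = z^2
  ∂f/∂y = 6*y^2
  ∂f/∂z = 2*x*z.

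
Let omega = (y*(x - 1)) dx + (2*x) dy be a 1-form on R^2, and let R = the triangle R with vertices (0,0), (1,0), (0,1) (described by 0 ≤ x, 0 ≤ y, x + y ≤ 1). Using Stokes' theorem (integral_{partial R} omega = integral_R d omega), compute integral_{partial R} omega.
integral_(partial R) omega = 4/3

Stokes: integral_partial_R omega = integral_R d omega with d omega = (∂Q/∂x - ∂P/∂y) dx ∧ dy.
  ∂Q/∂x = 2
  ∂P/∂y = x - 1
  integrand = ∂Q/∂x - ∂P/∂y = 3 - x.
Integrating over R: integral_0^1 integral_0^{1-x} (3 - x) dy dx = 4/3.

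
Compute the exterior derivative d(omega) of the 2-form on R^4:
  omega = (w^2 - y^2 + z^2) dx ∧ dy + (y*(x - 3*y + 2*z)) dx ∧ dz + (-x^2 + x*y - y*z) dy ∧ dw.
d(omega) = (-x + 6*y) dx ∧ dy ∧ dz + (2*w - 2*x + y) dx ∧ dy ∧ dw + (y) dy ∧ dz ∧ dw

For a 2-form omega = sum_{i<j} g_{ij} dx_i ∧ dx_j, the exterior derivative is
  d(omega) = sum_{i<j} d(g_{ij}) ∧ dx_i ∧ dx_j = sum_{i<j, k} (∂g_{ij}/∂x_k) dx_k ∧ dx_i ∧ dx_j.
Expand each term, using dx_k ∧ dx_i ∧ dx_j = sgn(permutation) dx_{(a)} ∧ dx_{(b)} ∧ dx_{(c)} with (a < b < c) sorted:
  d(w^2 - y^2 + z^2) includes (∂/∂z)(w^2 - y^2 + z^2) dz = (2*z) dz, which multiplied by dx ∧ dy gives (2*z) dx ∧ dy ∧ dz
  d(w^2 - y^2 + z^2) includes (∂/∂w)(w^2 - y^2 + z^2) dw = (2*w) dw, which multiplied by dx ∧ dy gives (2*w) dx ∧ dy ∧ dw
  d(y*(x - 3*y + 2*z)) includes (∂/∂y)(y*(x - 3*y + 2*z)) dy = (x - 6*y + 2*z) dy, which multiplied by dx ∧ dz gives (-x + 6*y - 2*z) dx ∧ dy ∧ dz
  d(-x^2 + x*y - y*z) includes (∂/∂x)(-x^2 + x*y - y*z) dx = (-2*x + y) dx, which multiplied by dy ∧ dw gives (-2*x + y) dx ∧ dy ∧ dw
  d(-x^2 + x*y - y*z) includes (∂/∂z)(-x^2 + x*y - y*z) dz = (-y) dz, which multiplied by dy ∧ dw gives (y) dy ∧ dz ∧ dw
Collecting like 3-forms: d(omega) = (-x + 6*y) dx ∧ dy ∧ dz + (2*w - 2*x + y) dx ∧ dy ∧ dw + (y) dy ∧ dz ∧ dw.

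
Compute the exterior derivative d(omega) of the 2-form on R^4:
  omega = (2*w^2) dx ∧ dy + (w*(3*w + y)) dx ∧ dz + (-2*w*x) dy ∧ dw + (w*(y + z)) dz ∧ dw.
d(omega) = (2*w) dx ∧ dy ∧ dw + (-w) dx ∧ dy ∧ dz + (6*w + y) dx ∧ dz ∧ dw + (w) dy ∧ dz ∧ dw

For a 2-form omega = sum_{i<j} g_{ij} dx_i ∧ dx_j, the exterior derivative is
  d(omega) = sum_{i<j} d(g_{ij}) ∧ dx_i ∧ dx_j = sum_{i<j, k} (∂g_{ij}/∂x_k) dx_k ∧ dx_i ∧ dx_j.
Expand each term, using dx_k ∧ dx_i ∧ dx_j = sgn(permutation) dx_{(a)} ∧ dx_{(b)} ∧ dx_{(c)} with (a < b < c) sorted:
  d(2*w^2) includes (∂/∂w)(2*w^2) dw = (4*w) dw, which multiplied by dx ∧ dy gives (4*w) dx ∧ dy ∧ dw
  d(w*(3*w + y)) includes (∂/∂y)(w*(3*w + y)) dy = (w) dy, which multiplied by dx ∧ dz gives (-w) dx ∧ dy ∧ dz
  d(w*(3*w + y)) includes (∂/∂w)(w*(3*w + y)) dw = (6*w + y) dw, which multiplied by dx ∧ dz gives (6*w + y) dx ∧ dz ∧ dw
  d(-2*w*x) includes (∂/∂x)(-2*w*x) dx = (-2*w) dx, which multiplied by dy ∧ dw gives (-2*w) dx ∧ dy ∧ dw
  d(w*(y + z)) includes (∂/∂y)(w*(y + z)) dy = (w) dy, which multiplied by dz ∧ dw gives (w) dy ∧ dz ∧ dw
Collecting like 3-forms: d(omega) = (2*w) dx ∧ dy ∧ dw + (-w) dx ∧ dy ∧ dz + (6*w + y) dx ∧ dz ∧ dw + (w) dy ∧ dz ∧ dw.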